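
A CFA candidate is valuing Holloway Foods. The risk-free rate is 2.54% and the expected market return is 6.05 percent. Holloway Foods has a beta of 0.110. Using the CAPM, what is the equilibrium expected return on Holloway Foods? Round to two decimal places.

2.93%

Market risk premium = E(R_m) − R_f = 6.05% − 2.54% = 3.51%
E(R) = R_f + β × MRP = 2.54% + 0.110 × 3.51% = 2.93%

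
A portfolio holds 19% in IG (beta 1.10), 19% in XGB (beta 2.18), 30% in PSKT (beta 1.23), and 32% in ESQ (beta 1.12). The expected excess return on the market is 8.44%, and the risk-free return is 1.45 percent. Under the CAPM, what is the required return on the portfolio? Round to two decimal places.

β_P = Σ w_i β_i = 0.19×1.10 + 0.19×2.18 + 0.30×1.23 + 0.32×1.12 = 1.3506
E(R_P) = R_f + β_P × MRP = 1.45% + 1.3506 × 8.44% = 12.85%

12.85%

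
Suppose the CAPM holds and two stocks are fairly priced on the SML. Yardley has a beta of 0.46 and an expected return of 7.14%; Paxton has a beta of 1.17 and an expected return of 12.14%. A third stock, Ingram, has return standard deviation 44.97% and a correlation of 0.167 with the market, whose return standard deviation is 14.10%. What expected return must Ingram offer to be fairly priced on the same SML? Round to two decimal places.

7.65%

MRP = (12.14% − 7.14%) / (1.17 − 0.46) = 7.0423%
R_f = 7.14% − 0.46 × 7.0423% = 3.9005%
β_Ingram = ρ·σ_i/σ_m = 0.167 × 44.97 / 14.10 = 0.5326
E(R_Ingram) = R_f + β × MRP = 3.9005% + 0.5326 × 7.0423% = 7.65%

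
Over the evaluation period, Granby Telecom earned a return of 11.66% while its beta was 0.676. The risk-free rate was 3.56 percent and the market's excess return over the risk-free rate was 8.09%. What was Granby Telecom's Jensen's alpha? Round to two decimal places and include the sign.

CAPM benchmark = R_f + β(R_m − R_f) = 3.56% + 0.676 × 8.09% = 9.02884%
α = actual − benchmark = 11.66% − 9.02884% = +2.63%

+2.63%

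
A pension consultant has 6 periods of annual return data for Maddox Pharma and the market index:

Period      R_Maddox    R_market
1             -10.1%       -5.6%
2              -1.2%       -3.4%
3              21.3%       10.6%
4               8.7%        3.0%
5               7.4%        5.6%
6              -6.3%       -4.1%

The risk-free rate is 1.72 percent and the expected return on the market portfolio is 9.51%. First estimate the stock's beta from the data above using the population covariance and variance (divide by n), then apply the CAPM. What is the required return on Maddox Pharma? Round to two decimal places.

Mean R_i = (-10.1 − 1.2 + 21.3 + 8.7 + 7.4 − 6.3) / 6 = 3.3000%
Mean R_m = (-5.6 − 3.4 + 10.6 + 3.0 + 5.6 − 4.1) / 6 = 1.0167%
Σ(R_i − R̄_i)(R_m − R̄_m) = 359.6600  ⇒  Cov = 359.6600 / 6 = 59.9433
Σ(R_m − R̄_m)² = 206.2483  ⇒  Var(R_m) = 206.2483 / 6 = 34.3747
β = Cov / Var(R_m) = 59.9433 / 34.3747 = 1.7438
MRP = 9.51% − 1.72% = 7.79%
E(R) = R_f + β × MRP = 1.72% + 1.7438 × 7.79% = 15.30%

15.30%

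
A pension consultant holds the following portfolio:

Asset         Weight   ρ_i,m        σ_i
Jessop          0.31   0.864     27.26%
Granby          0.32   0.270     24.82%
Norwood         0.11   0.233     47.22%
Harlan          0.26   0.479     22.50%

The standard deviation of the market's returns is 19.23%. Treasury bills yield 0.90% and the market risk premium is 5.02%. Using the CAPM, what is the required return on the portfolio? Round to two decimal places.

4.41%

β_Jessop = 0.864 × 27.26% / 19.23% = 1.2248
β_Granby = 0.270 × 24.82% / 19.23% = 0.3485
β_Norwood = 0.233 × 47.22% / 19.23% = 0.5721
β_Harlan = 0.479 × 22.50% / 19.23% = 0.5605
β_P = Σ w_i β_i = 0.31×1.2248 + 0.32×0.3485 + 0.11×0.5721 + 0.26×0.5605 = 0.6999
E(R_P) = R_f + β_P × MRP = 0.90% + 0.6999 × 5.02% = 4.41%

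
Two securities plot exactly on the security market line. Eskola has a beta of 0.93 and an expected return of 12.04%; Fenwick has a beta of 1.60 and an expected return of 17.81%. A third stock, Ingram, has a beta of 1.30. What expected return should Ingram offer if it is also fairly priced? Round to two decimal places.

MRP (SML slope) = (17.81% − 12.04%) / (1.60 − 0.93) = 5.77% / 0.67 = 8.6119%
R_f (intercept) = 12.04% − 0.93 × 8.6119% = 4.0309%
E(R_Ingram) = R_f + β × MRP = 4.0309% + 1.30 × 8.6119% = 15.23%

15.23%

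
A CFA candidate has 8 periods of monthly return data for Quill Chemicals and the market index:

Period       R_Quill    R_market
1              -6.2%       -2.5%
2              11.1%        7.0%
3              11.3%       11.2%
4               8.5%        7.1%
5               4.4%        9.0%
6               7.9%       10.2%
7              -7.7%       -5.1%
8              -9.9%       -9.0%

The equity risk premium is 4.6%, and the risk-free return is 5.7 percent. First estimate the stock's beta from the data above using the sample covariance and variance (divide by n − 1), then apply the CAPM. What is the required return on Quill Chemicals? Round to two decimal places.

10.68%

Mean R_i = (-6.2 + 11.1 + 11.3 + 8.5 + 4.4 + 7.9 − 7.7 − 9.9) / 8 = 2.4250%
Mean R_m = (-2.5 + 7.0 + 11.2 + 7.1 + 9.0 + 10.2 − 5.1 − 9.0) / 8 = 3.4875%
Σ(R_i − R̄_i)(R_m − R̄_m) = 461.0025  ⇒  Cov = 461.0025 / 7 = 65.8575
Σ(R_m − R̄_m)² = 425.8488  ⇒  Var(R_m) = 425.8488 / 7 = 60.8355
β = Cov / Var(R_m) = 65.8575 / 60.8355 = 1.0826
E(R) = R_f + β × MRP = 5.7% + 1.0826 × 4.6% = 10.68%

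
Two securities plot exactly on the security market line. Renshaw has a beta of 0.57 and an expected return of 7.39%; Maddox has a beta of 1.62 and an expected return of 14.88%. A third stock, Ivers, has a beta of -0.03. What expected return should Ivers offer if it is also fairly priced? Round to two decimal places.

MRP (SML slope) = (14.88% − 7.39%) / (1.62 − 0.57) = 7.49% / 1.05 = 7.1333%
R_f (intercept) = 7.39% − 0.57 × 7.1333% = 3.3240%
E(R_Ivers) = R_f + β × MRP = 3.3240% + -0.03 × 7.1333% = 3.11%

3.11%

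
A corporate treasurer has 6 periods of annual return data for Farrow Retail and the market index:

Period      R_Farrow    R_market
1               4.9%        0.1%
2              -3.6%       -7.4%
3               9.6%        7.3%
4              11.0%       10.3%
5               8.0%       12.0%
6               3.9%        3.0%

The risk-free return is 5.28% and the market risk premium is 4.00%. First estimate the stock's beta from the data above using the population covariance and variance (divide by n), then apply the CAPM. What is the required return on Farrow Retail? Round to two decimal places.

7.98%

Mean R_i = (4.9 − 3.6 + 9.6 + 11.0 + 8.0 + 3.9) / 6 = 5.6333%
Mean R_m = (0.1 − 7.4 + 7.3 + 10.3 + 12.0 + 3.0) / 6 = 4.2167%
Σ(R_i − R̄_i)(R_m − R̄_m) = 175.6867  ⇒  Cov = 175.6867 / 6 = 29.2811
Σ(R_m − R̄_m)² = 260.4683  ⇒  Var(R_m) = 260.4683 / 6 = 43.4114
β = Cov / Var(R_m) = 29.2811 / 43.4114 = 0.6745
E(R) = R_f + β × MRP = 5.28% + 0.6745 × 4.00% = 7.98%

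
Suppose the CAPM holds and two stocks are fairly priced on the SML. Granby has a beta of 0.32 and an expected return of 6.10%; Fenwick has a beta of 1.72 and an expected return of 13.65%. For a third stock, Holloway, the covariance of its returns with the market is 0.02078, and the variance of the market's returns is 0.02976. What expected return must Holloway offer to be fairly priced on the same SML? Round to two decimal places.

MRP = (13.65% − 6.10%) / (1.72 − 0.32) = 5.3929%
R_f = 6.10% − 0.32 × 5.3929% = 4.3743%
β_Holloway = Cov / Var(R_m) = 0.02078 / 0.02976 = 0.6983
E(R_Holloway) = R_f + β × MRP = 4.3743% + 0.6983 × 5.3929% = 8.14%

8.14%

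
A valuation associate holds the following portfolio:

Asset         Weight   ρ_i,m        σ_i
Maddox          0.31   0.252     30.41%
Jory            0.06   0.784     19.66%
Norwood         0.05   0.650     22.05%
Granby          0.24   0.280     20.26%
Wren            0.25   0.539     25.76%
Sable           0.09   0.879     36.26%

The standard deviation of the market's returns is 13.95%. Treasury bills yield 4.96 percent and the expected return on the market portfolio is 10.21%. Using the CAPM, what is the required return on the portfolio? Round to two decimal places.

β_Maddox = 0.252 × 30.41% / 13.95% = 0.5493
β_Jory = 0.784 × 19.66% / 13.95% = 1.1049
β_Norwood = 0.650 × 22.05% / 13.95% = 1.0274
β_Granby = 0.280 × 20.26% / 13.95% = 0.4067
β_Wren = 0.539 × 25.76% / 13.95% = 0.9953
β_Sable = 0.879 × 36.26% / 13.95% = 2.2848
β_P = Σ w_i β_i = 0.31×0.5493 + 0.06×1.1049 + 0.05×1.0274 + 0.24×0.4067 + 0.25×0.9953 + 0.09×2.2848 = 0.8400
MRP = 10.21% − 4.96% = 5.25%
E(R_P) = R_f + β_P × MRP = 4.96% + 0.8400 × 5.25% = 9.37%

9.37%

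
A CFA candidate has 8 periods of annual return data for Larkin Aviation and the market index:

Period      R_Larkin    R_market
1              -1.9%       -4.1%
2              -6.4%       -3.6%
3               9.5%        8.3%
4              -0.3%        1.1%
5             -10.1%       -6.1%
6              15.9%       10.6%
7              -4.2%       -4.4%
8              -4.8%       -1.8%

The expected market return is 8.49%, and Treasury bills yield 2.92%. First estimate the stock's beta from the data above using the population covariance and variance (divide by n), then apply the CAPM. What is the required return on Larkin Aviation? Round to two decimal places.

Mean R_i = (-1.9 − 6.4 + 9.5 − 0.3 − 10.1 + 15.9 − 4.2 − 4.8) / 8 = -0.2875%
Mean R_m = (-4.1 − 3.6 + 8.3 + 1.1 − 6.1 + 10.6 − 4.4 − 1.8) / 8 = 0.0000%
Σ(R_i − R̄_i)(R_m − R̄_m) = 366.6200  ⇒  Cov = 366.6200 / 8 = 45.8275
Σ(R_m − R̄_m)² = 272.0400  ⇒  Var(R_m) = 272.0400 / 8 = 34.0050
β = Cov / Var(R_m) = 45.8275 / 34.0050 = 1.3477
MRP = 8.49% − 2.92% = 5.57%
E(R) = R_f + β × MRP = 2.92% + 1.3477 × 5.57% = 10.43%

10.43%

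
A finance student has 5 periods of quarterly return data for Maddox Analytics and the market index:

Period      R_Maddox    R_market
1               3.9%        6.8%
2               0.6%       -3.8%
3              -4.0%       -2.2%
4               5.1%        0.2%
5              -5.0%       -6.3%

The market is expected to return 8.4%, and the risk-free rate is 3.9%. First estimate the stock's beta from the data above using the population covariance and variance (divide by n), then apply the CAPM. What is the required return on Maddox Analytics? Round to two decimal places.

Mean R_i = (3.9 + 0.6 − 4.0 + 5.1 − 5.0) / 5 = 0.1200%
Mean R_m = (6.8 − 3.8 − 2.2 + 0.2 − 6.3) / 5 = -1.0600%
Σ(R_i − R̄_i)(R_m − R̄_m) = 66.1960  ⇒  Cov = 66.1960 / 5 = 13.2392
Σ(R_m − R̄_m)² = 99.6320  ⇒  Var(R_m) = 99.6320 / 5 = 19.9264
β = Cov / Var(R_m) = 13.2392 / 19.9264 = 0.6644
MRP = 8.4% − 3.9% = 4.50%
E(R) = R_f + β × MRP = 3.9% + 0.6644 × 4.5% = 6.89%

6.89%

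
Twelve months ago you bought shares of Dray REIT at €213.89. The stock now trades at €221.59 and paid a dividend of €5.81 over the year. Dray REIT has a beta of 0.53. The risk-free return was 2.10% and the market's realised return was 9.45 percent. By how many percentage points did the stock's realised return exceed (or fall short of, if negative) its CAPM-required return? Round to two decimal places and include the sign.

+0.32%

Realised HPR = (P1 + D1 − P0) / P0 = (221.59 + 5.81 − 213.89) / 213.89 = 13.51 / 213.89 = 6.3163%
MRP = 9.45% − 2.10% = 7.35%
CAPM required = R_f + β·MRP = 2.10% + 0.53 × 7.35% = 5.9955%
α = realised − required = 6.3163% − 5.9955% = +0.32%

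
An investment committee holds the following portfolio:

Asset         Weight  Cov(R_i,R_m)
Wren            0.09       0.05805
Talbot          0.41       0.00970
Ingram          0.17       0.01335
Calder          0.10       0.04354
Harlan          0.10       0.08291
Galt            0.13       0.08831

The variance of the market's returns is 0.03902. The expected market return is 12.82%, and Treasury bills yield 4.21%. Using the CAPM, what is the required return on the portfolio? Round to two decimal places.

β_Wren = 0.05805 / 0.03902 = 1.4877
β_Talbot = 0.00970 / 0.03902 = 0.2486
β_Ingram = 0.01335 / 0.03902 = 0.3421
β_Calder = 0.04354 / 0.03902 = 1.1158
β_Harlan = 0.08291 / 0.03902 = 2.1248
β_Galt = 0.08831 / 0.03902 = 2.2632
β_P = Σ w_i β_i = 0.09×1.4877 + 0.41×0.2486 + 0.17×0.3421 + 0.10×1.1158 + 0.10×2.1248 + 0.13×2.2632 = 0.9123
MRP = 12.82% − 4.21% = 8.61%
E(R_P) = R_f + β_P × MRP = 4.21% + 0.9123 × 8.61% = 12.06%

12.06%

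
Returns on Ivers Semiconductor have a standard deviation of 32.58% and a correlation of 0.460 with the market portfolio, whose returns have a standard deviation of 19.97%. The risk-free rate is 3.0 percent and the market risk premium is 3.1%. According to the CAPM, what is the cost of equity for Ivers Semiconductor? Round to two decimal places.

5.33%

β = ρ × σ_i / σ_m = 0.460 × 32.58% / 19.97% = 0.7505
E(R) = 3.0% + 0.7505 × 3.1% = 5.33%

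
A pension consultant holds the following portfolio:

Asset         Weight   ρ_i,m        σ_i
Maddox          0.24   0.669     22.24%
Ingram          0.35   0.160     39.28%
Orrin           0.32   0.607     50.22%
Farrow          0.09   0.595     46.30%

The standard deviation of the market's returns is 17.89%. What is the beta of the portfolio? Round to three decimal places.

β_Maddox = 0.669 × 22.24% / 17.89% = 0.8317
β_Ingram = 0.160 × 39.28% / 17.89% = 0.3513
β_Orrin = 0.607 × 50.22% / 17.89% = 1.7039
β_Farrow = 0.595 × 46.30% / 17.89% = 1.5399
β_P = Σ w_i β_i = 0.24×0.8317 + 0.35×0.3513 + 0.32×1.7039 + 0.09×1.5399 = 1.0064

1.006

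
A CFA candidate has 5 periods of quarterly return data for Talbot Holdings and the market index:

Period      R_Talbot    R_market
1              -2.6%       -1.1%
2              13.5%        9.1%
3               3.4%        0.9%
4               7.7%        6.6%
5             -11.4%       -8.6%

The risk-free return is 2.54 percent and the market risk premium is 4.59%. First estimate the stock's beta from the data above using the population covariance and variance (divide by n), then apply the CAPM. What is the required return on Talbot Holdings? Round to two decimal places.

8.80%

Mean R_i = (-2.6 + 13.5 + 3.4 + 7.7 − 11.4) / 5 = 2.1200%
Mean R_m = (-1.1 + 9.1 + 0.9 + 6.6 − 8.6) / 5 = 1.3800%
Σ(R_i − R̄_i)(R_m − R̄_m) = 263.0020  ⇒  Cov = 263.0020 / 5 = 52.6004
Σ(R_m − R̄_m)² = 192.8280  ⇒  Var(R_m) = 192.8280 / 5 = 38.5656
β = Cov / Var(R_m) = 52.6004 / 38.5656 = 1.3639
E(R) = R_f + β × MRP = 2.54% + 1.3639 × 4.59% = 8.80%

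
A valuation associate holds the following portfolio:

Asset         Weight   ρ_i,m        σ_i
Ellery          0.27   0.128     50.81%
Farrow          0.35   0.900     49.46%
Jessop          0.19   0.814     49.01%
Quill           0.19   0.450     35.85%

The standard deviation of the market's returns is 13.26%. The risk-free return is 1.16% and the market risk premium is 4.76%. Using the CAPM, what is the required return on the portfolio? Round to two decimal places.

β_Ellery = 0.128 × 50.81% / 13.26% = 0.4905
β_Farrow = 0.900 × 49.46% / 13.26% = 3.3570
β_Jessop = 0.814 × 49.01% / 13.26% = 3.0086
β_Quill = 0.450 × 35.85% / 13.26% = 1.2166
β_P = Σ w_i β_i = 0.27×0.4905 + 0.35×3.3570 + 0.19×3.0086 + 0.19×1.2166 = 2.1102
E(R_P) = R_f + β_P × MRP = 1.16% + 2.1102 × 4.76% = 11.20%

11.20%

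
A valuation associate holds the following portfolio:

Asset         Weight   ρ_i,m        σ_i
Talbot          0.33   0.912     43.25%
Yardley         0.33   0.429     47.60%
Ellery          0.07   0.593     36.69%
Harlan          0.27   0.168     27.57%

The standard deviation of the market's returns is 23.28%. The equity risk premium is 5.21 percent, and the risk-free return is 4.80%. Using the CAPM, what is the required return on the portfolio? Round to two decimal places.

9.84%

β_Talbot = 0.912 × 43.25% / 23.28% = 1.6943
β_Yardley = 0.429 × 47.60% / 23.28% = 0.8772
β_Ellery = 0.593 × 36.69% / 23.28% = 0.9346
β_Harlan = 0.168 × 27.57% / 23.28% = 0.1990
β_P = Σ w_i β_i = 0.33×1.6943 + 0.33×0.8772 + 0.07×0.9346 + 0.27×0.1990 = 0.9677
E(R_P) = R_f + β_P × MRP = 4.80% + 0.9677 × 5.21% = 9.84%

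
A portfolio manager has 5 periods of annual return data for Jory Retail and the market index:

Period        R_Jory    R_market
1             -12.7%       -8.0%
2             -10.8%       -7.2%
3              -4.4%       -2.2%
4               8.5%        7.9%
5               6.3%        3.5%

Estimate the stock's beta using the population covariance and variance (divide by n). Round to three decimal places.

Mean R_i = (-12.7 − 10.8 − 4.4 + 8.5 + 6.3) / 5 = -2.6200%
Mean R_m = (-8.0 − 7.2 − 2.2 + 7.9 + 3.5) / 5 = -1.2000%
Σ(R_i − R̄_i)(R_m − R̄_m) = 262.5200  ⇒  Cov = 262.5200 / 5 = 52.5040
Σ(R_m − R̄_m)² = 188.1400  ⇒  Var(R_m) = 188.1400 / 5 = 37.6280
β = Cov / Var(R_m) = 52.5040 / 37.6280 = 1.3953

1.395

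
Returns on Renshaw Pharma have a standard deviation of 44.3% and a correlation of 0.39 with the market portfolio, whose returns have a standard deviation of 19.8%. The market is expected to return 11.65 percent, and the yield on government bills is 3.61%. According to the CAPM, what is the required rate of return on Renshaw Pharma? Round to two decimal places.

β = ρ × σ_i / σ_m = 0.39 × 44.3% / 19.8% = 0.8726
MRP = 11.65% − 3.61% = 8.04%
E(R) = 3.61% + 0.8726 × 8.04% = 10.63%

10.63%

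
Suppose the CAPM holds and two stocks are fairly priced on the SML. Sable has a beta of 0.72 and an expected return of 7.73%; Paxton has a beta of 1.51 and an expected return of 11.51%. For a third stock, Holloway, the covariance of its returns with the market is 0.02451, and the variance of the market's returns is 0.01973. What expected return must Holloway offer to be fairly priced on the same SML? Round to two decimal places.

10.23%

MRP = (11.51% − 7.73%) / (1.51 − 0.72) = 4.7848%
R_f = 7.73% − 0.72 × 4.7848% = 4.2849%
β_Holloway = Cov / Var(R_m) = 0.02451 / 0.01973 = 1.2423
E(R_Holloway) = R_f + β × MRP = 4.2849% + 1.2423 × 4.7848% = 10.23%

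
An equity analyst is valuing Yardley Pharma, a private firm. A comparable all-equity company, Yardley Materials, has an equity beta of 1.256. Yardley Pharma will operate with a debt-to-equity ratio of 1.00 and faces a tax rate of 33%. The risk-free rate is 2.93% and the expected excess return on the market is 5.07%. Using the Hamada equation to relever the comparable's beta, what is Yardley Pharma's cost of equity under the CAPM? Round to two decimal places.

13.56%

β_L = β_U × [1 + (1 − t)(D/E)] = 1.256 × [1 + (1 − 0.33) × 1.00]
    = 1.256 × [1 + 0.67 × 1.00] = 1.256 × 1.6700 = 2.0975
E(R) = R_f + β_L × MRP = 2.93% + 2.0975 × 5.07% = 13.56%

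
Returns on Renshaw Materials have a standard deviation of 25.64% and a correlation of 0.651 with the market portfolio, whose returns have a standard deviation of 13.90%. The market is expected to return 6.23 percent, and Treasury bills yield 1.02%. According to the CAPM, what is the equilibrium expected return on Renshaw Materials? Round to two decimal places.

β = ρ × σ_i / σ_m = 0.651 × 25.64% / 13.90% = 1.2008
MRP = 6.23% − 1.02% = 5.21%
E(R) = 1.02% + 1.2008 × 5.21% = 7.28%

7.28%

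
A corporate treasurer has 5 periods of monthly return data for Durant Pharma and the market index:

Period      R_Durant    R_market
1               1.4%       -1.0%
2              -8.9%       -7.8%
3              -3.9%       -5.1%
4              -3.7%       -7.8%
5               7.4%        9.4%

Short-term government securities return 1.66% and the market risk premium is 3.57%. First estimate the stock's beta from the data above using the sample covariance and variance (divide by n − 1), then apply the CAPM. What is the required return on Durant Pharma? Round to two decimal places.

4.55%

Mean R_i = (1.4 − 8.9 − 3.9 − 3.7 + 7.4) / 5 = -1.5400%
Mean R_m = (-1.0 − 7.8 − 5.1 − 7.8 + 9.4) / 5 = -2.4600%
Σ(R_i − R̄_i)(R_m − R̄_m) = 167.3880  ⇒  Cov = 167.3880 / 4 = 41.8470
Σ(R_m − R̄_m)² = 206.7920  ⇒  Var(R_m) = 206.7920 / 4 = 51.6980
β = Cov / Var(R_m) = 41.8470 / 51.6980 = 0.8095
E(R) = R_f + β × MRP = 1.66% + 0.8095 × 3.57% = 4.55%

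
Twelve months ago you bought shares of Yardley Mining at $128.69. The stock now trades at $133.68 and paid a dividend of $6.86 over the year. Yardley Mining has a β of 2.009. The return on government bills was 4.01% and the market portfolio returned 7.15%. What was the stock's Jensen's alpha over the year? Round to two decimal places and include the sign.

Realised HPR = (P1 + D1 − P0) / P0 = (133.68 + 6.86 − 128.69) / 128.69 = 11.85 / 128.69 = 9.2082%
MRP = 7.15% − 4.01% = 3.14%
CAPM required = R_f + β·MRP = 4.01% + 2.009 × 3.14% = 10.31826%
α = realised − required = 9.2082% − 10.31826% = -1.11%

-1.11%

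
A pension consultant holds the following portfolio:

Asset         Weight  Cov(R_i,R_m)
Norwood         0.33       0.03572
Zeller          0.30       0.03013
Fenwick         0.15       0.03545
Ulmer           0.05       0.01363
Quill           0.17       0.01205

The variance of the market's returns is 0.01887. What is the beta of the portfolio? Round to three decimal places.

β_Norwood = 0.03572 / 0.01887 = 1.8930
β_Zeller = 0.03013 / 0.01887 = 1.5967
β_Fenwick = 0.03545 / 0.01887 = 1.8786
β_Ulmer = 0.01363 / 0.01887 = 0.7223
β_Quill = 0.01205 / 0.01887 = 0.6386
β_P = Σ w_i β_i = 0.33×1.8930 + 0.30×1.5967 + 0.15×1.8786 + 0.05×0.7223 + 0.17×0.6386 = 1.5302

1.530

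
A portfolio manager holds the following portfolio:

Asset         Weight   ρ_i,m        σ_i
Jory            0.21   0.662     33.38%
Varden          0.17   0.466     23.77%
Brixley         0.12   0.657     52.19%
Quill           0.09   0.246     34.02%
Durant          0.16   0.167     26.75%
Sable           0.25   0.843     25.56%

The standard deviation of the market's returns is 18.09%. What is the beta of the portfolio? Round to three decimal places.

0.967

β_Jory = 0.662 × 33.38% / 18.09% = 1.2215
β_Varden = 0.466 × 23.77% / 18.09% = 0.6123
β_Brixley = 0.657 × 52.19% / 18.09% = 1.8955
β_Quill = 0.246 × 34.02% / 18.09% = 0.4626
β_Durant = 0.167 × 26.75% / 18.09% = 0.2469
β_Sable = 0.843 × 25.56% / 18.09% = 1.1911
β_P = Σ w_i β_i = 0.21×1.2215 + 0.17×0.6123 + 0.12×1.8955 + 0.09×0.4626 + 0.16×0.2469 + 0.25×1.1911 = 0.9670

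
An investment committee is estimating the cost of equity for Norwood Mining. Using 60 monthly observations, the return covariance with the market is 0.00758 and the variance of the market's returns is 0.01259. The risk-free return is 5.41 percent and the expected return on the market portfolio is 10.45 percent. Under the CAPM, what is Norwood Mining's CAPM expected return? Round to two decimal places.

β = Cov(R_i, R_m) / Var(R_m) = 0.00758 / 0.01259 = 0.6021
MRP = 10.45% − 5.41% = 5.04%
E(R) = R_f + β × MRP = 5.41% + 0.6021 × 5.04% = 8.44%

8.44%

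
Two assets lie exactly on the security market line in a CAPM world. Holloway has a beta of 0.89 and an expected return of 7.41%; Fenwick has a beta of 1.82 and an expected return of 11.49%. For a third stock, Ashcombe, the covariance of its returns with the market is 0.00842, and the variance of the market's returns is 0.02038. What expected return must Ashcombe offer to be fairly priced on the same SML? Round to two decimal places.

5.32%

MRP = (11.49% − 7.41%) / (1.82 − 0.89) = 4.3871%
R_f = 7.41% − 0.89 × 4.3871% = 3.5055%
β_Ashcombe = Cov / Var(R_m) = 0.00842 / 0.02038 = 0.4132
E(R_Ashcombe) = R_f + β × MRP = 3.5055% + 0.4132 × 4.3871% = 5.32%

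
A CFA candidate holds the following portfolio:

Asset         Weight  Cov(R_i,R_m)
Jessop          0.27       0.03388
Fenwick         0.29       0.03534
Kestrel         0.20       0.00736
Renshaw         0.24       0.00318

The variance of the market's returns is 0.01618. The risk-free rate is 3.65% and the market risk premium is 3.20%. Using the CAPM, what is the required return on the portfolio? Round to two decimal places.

β_Jessop = 0.03388 / 0.01618 = 2.0939
β_Fenwick = 0.03534 / 0.01618 = 2.1842
β_Kestrel = 0.00736 / 0.01618 = 0.4549
β_Renshaw = 0.00318 / 0.01618 = 0.1965
β_P = Σ w_i β_i = 0.27×2.0939 + 0.29×2.1842 + 0.20×0.4549 + 0.24×0.1965 = 1.3369
E(R_P) = R_f + β_P × MRP = 3.65% + 1.3369 × 3.20% = 7.93%

7.93%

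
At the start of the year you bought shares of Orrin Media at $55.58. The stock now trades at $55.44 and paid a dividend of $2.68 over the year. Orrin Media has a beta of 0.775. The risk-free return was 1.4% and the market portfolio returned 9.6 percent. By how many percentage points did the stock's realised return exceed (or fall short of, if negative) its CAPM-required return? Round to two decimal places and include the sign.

-3.19%

Realised HPR = (P1 + D1 − P0) / P0 = (55.44 + 2.68 − 55.58) / 55.58 = 2.54 / 55.58 = 4.5700%
MRP = 9.6% − 1.4% = 8.20%
CAPM required = R_f + β·MRP = 1.4% + 0.775 × 8.2% = 7.7550%
α = realised − required = 4.5700% − 7.7550% = -3.19%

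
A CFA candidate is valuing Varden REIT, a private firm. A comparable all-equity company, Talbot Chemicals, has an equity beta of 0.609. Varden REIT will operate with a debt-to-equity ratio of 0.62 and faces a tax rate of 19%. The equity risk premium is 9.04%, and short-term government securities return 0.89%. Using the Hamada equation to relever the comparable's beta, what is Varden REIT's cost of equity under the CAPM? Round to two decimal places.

9.16%

β_L = β_U × [1 + (1 − t)(D/E)] = 0.609 × [1 + (1 − 0.19) × 0.62]
    = 0.609 × [1 + 0.81 × 0.62] = 0.609 × 1.5022 = 0.9148
E(R) = R_f + β_L × MRP = 0.89% + 0.9148 × 9.04% = 9.16%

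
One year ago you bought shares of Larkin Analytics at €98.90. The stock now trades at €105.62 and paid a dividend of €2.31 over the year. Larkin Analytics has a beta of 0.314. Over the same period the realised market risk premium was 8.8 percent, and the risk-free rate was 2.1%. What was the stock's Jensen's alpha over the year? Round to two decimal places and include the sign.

+4.27%

Realised HPR = (P1 + D1 − P0) / P0 = (105.62 + 2.31 − 98.90) / 98.90 = 9.03 / 98.90 = 9.1304%
CAPM required = R_f + β·MRP = 2.1% + 0.314 × 8.8% = 4.8632%
α = realised − required = 9.1304% − 4.8632% = +4.27%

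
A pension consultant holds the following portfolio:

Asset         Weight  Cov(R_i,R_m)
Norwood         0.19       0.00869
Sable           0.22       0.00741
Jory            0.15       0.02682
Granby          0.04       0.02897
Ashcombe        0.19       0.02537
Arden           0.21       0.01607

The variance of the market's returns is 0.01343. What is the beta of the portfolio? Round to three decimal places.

β_Norwood = 0.00869 / 0.01343 = 0.6471
β_Sable = 0.00741 / 0.01343 = 0.5517
β_Jory = 0.02682 / 0.01343 = 1.9970
β_Granby = 0.02897 / 0.01343 = 2.1571
β_Ashcombe = 0.02537 / 0.01343 = 1.8891
β_Arden = 0.01607 / 0.01343 = 1.1966
β_P = Σ w_i β_i = 0.19×0.6471 + 0.22×0.5517 + 0.15×1.9970 + 0.04×2.1571 + 0.19×1.8891 + 0.21×1.1966 = 1.2404

1.240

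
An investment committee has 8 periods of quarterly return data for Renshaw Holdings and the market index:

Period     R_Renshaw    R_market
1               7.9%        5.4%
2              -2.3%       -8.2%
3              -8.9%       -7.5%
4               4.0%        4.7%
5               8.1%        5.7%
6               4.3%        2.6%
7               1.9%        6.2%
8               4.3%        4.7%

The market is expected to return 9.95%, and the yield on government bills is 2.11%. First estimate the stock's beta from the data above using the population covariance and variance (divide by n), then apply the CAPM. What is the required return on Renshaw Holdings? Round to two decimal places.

Mean R_i = (7.9 − 2.3 − 8.9 + 4.0 + 8.1 + 4.3 + 1.9 + 4.3) / 8 = 2.4125%
Mean R_m = (5.4 − 8.2 − 7.5 + 4.7 + 5.7 + 2.6 + 6.2 + 4.7) / 8 = 1.7000%
Σ(R_i − R̄_i)(R_m − R̄_m) = 203.6000  ⇒  Cov = 203.6000 / 8 = 25.4500
Σ(R_m − R̄_m)² = 251.4000  ⇒  Var(R_m) = 251.4000 / 8 = 31.4250
β = Cov / Var(R_m) = 25.4500 / 31.4250 = 0.8099
MRP = 9.95% − 2.11% = 7.84%
E(R) = R_f + β × MRP = 2.11% + 0.8099 × 7.84% = 8.46%

8.46%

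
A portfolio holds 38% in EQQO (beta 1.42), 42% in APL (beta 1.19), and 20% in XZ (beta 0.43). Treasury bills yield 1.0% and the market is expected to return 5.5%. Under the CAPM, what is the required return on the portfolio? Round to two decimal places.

β_P = Σ w_i β_i = 0.38×1.42 + 0.42×1.19 + 0.20×0.43 = 1.1254
MRP = 5.5% − 1.0% = 4.50%
E(R_P) = R_f + β_P × MRP = 1.0% + 1.1254 × 4.5% = 6.06%

6.06%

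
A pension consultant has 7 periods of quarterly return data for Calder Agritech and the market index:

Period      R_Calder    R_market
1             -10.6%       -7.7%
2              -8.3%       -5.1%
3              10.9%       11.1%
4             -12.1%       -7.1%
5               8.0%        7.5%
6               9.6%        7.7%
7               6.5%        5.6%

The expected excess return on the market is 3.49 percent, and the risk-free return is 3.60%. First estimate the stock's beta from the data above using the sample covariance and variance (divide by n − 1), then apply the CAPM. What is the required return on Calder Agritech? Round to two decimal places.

8.08%

Mean R_i = (-10.6 − 8.3 + 10.9 − 12.1 + 8.0 + 9.6 + 6.5) / 7 = 0.5714%
Mean R_m = (-7.7 − 5.1 + 11.1 − 7.1 + 7.5 + 7.7 + 5.6) / 7 = 1.7143%
Σ(R_i − R̄_i)(R_m − R̄_m) = 494.3129  ⇒  Cov = 494.3129 / 6 = 82.3855
Σ(R_m − R̄_m)² = 385.2486  ⇒  Var(R_m) = 385.2486 / 6 = 64.2081
β = Cov / Var(R_m) = 82.3855 / 64.2081 = 1.2831
E(R) = R_f + β × MRP = 3.60% + 1.2831 × 3.49% = 8.08%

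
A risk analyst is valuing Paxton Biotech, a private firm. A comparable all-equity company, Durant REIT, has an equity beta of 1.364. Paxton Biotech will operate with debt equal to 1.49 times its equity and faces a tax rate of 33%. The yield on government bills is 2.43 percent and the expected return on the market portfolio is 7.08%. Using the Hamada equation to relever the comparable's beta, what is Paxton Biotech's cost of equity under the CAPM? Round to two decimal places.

β_L = β_U × [1 + (1 − t)(D/E)] = 1.364 × [1 + (1 − 0.33) × 1.49]
    = 1.364 × [1 + 0.67 × 1.49] = 1.364 × 1.9983 = 2.7257
MRP = 7.08% − 2.43% = 4.65%
E(R) = R_f + β_L × MRP = 2.43% + 2.7257 × 4.65% = 15.10%

15.10%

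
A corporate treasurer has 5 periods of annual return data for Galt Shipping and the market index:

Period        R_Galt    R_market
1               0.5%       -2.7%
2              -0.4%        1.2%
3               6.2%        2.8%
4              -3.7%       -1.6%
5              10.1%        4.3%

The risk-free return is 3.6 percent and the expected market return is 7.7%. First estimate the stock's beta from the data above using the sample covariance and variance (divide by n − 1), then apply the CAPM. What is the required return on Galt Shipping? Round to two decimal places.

10.12%

Mean R_i = (0.5 − 0.4 + 6.2 − 3.7 + 10.1) / 5 = 2.5400%
Mean R_m = (-2.7 + 1.2 + 2.8 − 1.6 + 4.3) / 5 = 0.8000%
Σ(R_i − R̄_i)(R_m − R̄_m) = 54.7200  ⇒  Cov = 54.7200 / 4 = 13.6800
Σ(R_m − R̄_m)² = 34.4200  ⇒  Var(R_m) = 34.4200 / 4 = 8.6050
β = Cov / Var(R_m) = 13.6800 / 8.6050 = 1.5898
MRP = 7.7% − 3.6% = 4.10%
E(R) = R_f + β × MRP = 3.6% + 1.5898 × 4.1% = 10.12%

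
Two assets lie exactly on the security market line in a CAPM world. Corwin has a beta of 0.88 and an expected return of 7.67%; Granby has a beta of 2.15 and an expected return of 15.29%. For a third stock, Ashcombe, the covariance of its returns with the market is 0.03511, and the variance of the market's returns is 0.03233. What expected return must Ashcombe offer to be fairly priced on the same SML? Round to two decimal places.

8.91%

MRP = (15.29% − 7.67%) / (2.15 − 0.88) = 6.0000%
R_f = 7.67% − 0.88 × 6.0000% = 2.3900%
β_Ashcombe = Cov / Var(R_m) = 0.03511 / 0.03233 = 1.0860
E(R_Ashcombe) = R_f + β × MRP = 2.3900% + 1.0860 × 6.0000% = 8.91%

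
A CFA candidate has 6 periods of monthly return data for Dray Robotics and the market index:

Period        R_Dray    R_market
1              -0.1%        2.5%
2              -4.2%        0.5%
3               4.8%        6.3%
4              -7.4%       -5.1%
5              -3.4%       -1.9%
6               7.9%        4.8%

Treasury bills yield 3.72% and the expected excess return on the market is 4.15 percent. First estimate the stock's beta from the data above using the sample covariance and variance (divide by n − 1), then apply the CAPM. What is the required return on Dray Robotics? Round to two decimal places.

Mean R_i = (-0.1 − 4.2 + 4.8 − 7.4 − 3.4 + 7.9) / 6 = -0.4000%
Mean R_m = (2.5 + 0.5 + 6.3 − 5.1 − 1.9 + 4.8) / 6 = 1.1833%
Σ(R_i − R̄_i)(R_m − R̄_m) = 112.8500  ⇒  Cov = 112.8500 / 5 = 22.5700
Σ(R_m − R̄_m)² = 90.4483  ⇒  Var(R_m) = 90.4483 / 5 = 18.0897
β = Cov / Var(R_m) = 22.5700 / 18.0897 = 1.2477
E(R) = R_f + β × MRP = 3.72% + 1.2477 × 4.15% = 8.90%

8.90%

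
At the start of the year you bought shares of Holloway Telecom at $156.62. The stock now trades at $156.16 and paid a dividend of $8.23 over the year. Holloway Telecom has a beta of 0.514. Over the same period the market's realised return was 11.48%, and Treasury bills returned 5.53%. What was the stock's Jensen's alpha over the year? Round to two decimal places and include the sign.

Realised HPR = (P1 + D1 − P0) / P0 = (156.16 + 8.23 − 156.62) / 156.62 = 7.77 / 156.62 = 4.9611%
MRP = 11.48% − 5.53% = 5.95%
CAPM required = R_f + β·MRP = 5.53% + 0.514 × 5.95% = 8.58830%
α = realised − required = 4.9611% − 8.58830% = -3.63%

-3.63%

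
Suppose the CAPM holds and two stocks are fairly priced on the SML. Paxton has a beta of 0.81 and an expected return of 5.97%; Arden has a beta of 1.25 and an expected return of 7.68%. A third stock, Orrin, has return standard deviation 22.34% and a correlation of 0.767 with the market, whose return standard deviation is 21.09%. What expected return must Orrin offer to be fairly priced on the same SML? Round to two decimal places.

5.98%

MRP = (7.68% − 5.97%) / (1.25 − 0.81) = 3.8864%
R_f = 5.97% − 0.81 × 3.8864% = 2.8220%
β_Orrin = ρ·σ_i/σ_m = 0.767 × 22.34 / 21.09 = 0.8125
E(R_Orrin) = R_f + β × MRP = 2.8220% + 0.8125 × 3.8864% = 5.98%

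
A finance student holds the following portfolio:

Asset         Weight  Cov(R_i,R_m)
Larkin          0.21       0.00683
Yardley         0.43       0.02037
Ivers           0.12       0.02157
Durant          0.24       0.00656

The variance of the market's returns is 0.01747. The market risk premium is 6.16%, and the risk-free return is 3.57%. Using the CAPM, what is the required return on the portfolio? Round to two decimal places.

β_Larkin = 0.00683 / 0.01747 = 0.3910
β_Yardley = 0.02037 / 0.01747 = 1.1660
β_Ivers = 0.02157 / 0.01747 = 1.2347
β_Durant = 0.00656 / 0.01747 = 0.3755
β_P = Σ w_i β_i = 0.21×0.3910 + 0.43×1.1660 + 0.12×1.2347 + 0.24×0.3755 = 0.8218
E(R_P) = R_f + β_P × MRP = 3.57% + 0.8218 × 6.16% = 8.63%

8.63%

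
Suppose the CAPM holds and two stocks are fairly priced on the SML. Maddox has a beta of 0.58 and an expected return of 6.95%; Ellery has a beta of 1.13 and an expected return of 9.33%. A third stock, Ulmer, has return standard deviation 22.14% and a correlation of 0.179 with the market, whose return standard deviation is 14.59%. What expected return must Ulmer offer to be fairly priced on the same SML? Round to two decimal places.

5.62%

MRP = (9.33% − 6.95%) / (1.13 − 0.58) = 4.3273%
R_f = 6.95% − 0.58 × 4.3273% = 4.4402%
β_Ulmer = ρ·σ_i/σ_m = 0.179 × 22.14 / 14.59 = 0.2716
E(R_Ulmer) = R_f + β × MRP = 4.4402% + 0.2716 × 4.3273% = 5.62%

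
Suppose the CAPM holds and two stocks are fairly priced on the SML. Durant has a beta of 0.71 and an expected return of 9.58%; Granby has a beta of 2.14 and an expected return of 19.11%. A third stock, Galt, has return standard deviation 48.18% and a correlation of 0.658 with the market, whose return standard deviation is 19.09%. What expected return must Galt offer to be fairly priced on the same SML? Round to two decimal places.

15.92%

MRP = (19.11% − 9.58%) / (2.14 − 0.71) = 6.6643%
R_f = 9.58% − 0.71 × 6.6643% = 4.8483%
β_Galt = ρ·σ_i/σ_m = 0.658 × 48.18 / 19.09 = 1.6607
E(R_Galt) = R_f + β × MRP = 4.8483% + 1.6607 × 6.6643% = 15.92%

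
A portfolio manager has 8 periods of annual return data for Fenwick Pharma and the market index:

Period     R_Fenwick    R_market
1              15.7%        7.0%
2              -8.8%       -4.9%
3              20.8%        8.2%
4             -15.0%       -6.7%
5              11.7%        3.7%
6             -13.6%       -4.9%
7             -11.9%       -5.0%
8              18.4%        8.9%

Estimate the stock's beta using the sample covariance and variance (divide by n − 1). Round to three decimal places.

2.309

Mean R_i = (15.7 − 8.8 + 20.8 − 15.0 + 11.7 − 13.6 − 11.9 + 18.4) / 8 = 2.1625%
Mean R_m = (7.0 − 4.9 + 8.2 − 6.7 + 3.7 − 4.9 − 5.0 + 8.9) / 8 = 0.7875%
Σ(R_i − R̄_i)(R_m − R̄_m) = 743.6463  ⇒  Cov = 743.6463 / 7 = 106.2352
Σ(R_m − R̄_m)² = 322.0888  ⇒  Var(R_m) = 322.0888 / 7 = 46.0127
β = Cov / Var(R_m) = 106.2352 / 46.0127 = 2.3088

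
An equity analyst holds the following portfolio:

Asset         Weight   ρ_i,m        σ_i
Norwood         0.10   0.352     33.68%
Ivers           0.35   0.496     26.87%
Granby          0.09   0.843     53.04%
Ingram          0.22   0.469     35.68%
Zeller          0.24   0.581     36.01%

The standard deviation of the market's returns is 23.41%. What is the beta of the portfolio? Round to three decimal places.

β_Norwood = 0.352 × 33.68% / 23.41% = 0.5064
β_Ivers = 0.496 × 26.87% / 23.41% = 0.5693
β_Granby = 0.843 × 53.04% / 23.41% = 1.9100
β_Ingram = 0.469 × 35.68% / 23.41% = 0.7148
β_Zeller = 0.581 × 36.01% / 23.41% = 0.8937
β_P = Σ w_i β_i = 0.10×0.5064 + 0.35×0.5693 + 0.09×1.9100 + 0.22×0.7148 + 0.24×0.8937 = 0.7935

0.794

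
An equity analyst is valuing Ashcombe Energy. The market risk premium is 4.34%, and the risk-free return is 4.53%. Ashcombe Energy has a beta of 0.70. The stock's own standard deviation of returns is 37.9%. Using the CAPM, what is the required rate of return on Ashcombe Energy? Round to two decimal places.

7.57%

E(R) = R_f + β × MRP = 4.53% + 0.70 × 4.34% = 7.57%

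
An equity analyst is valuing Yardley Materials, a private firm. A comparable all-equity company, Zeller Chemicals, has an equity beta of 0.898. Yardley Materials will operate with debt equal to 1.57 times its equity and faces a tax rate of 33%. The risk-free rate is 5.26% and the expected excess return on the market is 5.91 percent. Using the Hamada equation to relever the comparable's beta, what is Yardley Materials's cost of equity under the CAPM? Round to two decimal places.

16.15%

β_L = β_U × [1 + (1 − t)(D/E)] = 0.898 × [1 + (1 − 0.33) × 1.57]
    = 0.898 × [1 + 0.67 × 1.57] = 0.898 × 2.0519 = 1.8426
E(R) = R_f + β_L × MRP = 5.26% + 1.8426 × 5.91% = 16.15%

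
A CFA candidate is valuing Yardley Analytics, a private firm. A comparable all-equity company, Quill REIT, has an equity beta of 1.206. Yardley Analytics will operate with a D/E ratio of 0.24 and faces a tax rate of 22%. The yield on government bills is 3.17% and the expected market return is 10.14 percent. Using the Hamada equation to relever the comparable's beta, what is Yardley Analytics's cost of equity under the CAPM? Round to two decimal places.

13.15%

β_L = β_U × [1 + (1 − t)(D/E)] = 1.206 × [1 + (1 − 0.22) × 0.24]
    = 1.206 × [1 + 0.78 × 0.24] = 1.206 × 1.1872 = 1.4318
MRP = 10.14% − 3.17% = 6.97%
E(R) = R_f + β_L × MRP = 3.17% + 1.4318 × 6.97% = 13.15%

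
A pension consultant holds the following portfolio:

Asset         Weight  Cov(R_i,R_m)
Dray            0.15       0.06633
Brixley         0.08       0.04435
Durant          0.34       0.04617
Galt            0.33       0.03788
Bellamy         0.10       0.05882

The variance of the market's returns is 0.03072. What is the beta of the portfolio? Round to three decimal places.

β_Dray = 0.06633 / 0.03072 = 2.1592
β_Brixley = 0.04435 / 0.03072 = 1.4437
β_Durant = 0.04617 / 0.03072 = 1.5029
β_Galt = 0.03788 / 0.03072 = 1.2331
β_Bellamy = 0.05882 / 0.03072 = 1.9147
β_P = Σ w_i β_i = 0.15×2.1592 + 0.08×1.4437 + 0.34×1.5029 + 0.33×1.2331 + 0.10×1.9147 = 1.5488

1.549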